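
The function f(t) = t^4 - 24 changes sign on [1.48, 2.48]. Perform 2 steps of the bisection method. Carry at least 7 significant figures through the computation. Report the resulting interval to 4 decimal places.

[1.9800, 2.2300]

f(1.480000) = -19.202148, f(2.480000) = 13.827420 (opposite signs)
step 1: m = 1.980000, f(m) = -8.630464 < 0 → root in [1.980000, 2.480000]
step 2: m = 2.230000, f(m) = 0.729734 > 0 → root in [1.980000, 2.230000]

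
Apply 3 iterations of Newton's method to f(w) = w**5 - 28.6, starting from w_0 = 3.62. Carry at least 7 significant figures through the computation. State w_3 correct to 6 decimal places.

f'(w) = 5w**4
w_0 = 3.620000: f = 593.045584, f' = 858.626497 → w_1 = 3.620000 - (593.045584)/(858.626497) = 2.929309
w_1 = 2.929309: f = 187.087978, f' = 368.155044 → w_2 = 2.929309 - (187.087978)/(368.155044) = 2.421132
w_2 = 2.421132: f = 54.594042, f' = 171.808158 → w_3 = 2.421132 - (54.594042)/(171.808158) = 2.103370

2.103370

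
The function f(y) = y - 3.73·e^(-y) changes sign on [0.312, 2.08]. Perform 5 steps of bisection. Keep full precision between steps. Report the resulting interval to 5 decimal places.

[1.14075, 1.19600]

f(0.312000) = -2.418291, f(2.080000) = 1.614010 (opposite signs)
step 1: m = 1.196000, f(m) = 0.068043 > 0 → root in [0.312000, 1.196000]
step 2: m = 0.754000, f(m) = -1.000894 < 0 → root in [0.754000, 1.196000]
step 3: m = 0.975000, f(m) = -0.431927 < 0 → root in [0.975000, 1.196000]
step 4: m = 1.085500, f(m) = -0.174244 < 0 → root in [1.085500, 1.196000]
step 5: m = 1.140750, f(m) = -0.051281 < 0 → root in [1.140750, 1.196000]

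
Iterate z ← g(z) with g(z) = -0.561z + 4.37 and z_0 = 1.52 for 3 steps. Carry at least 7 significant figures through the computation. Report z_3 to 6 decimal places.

3.025392

z_1 = g(1.520000) = 3.517280
z_2 = g(3.517280) = 2.396806
z_3 = g(2.396806) = 3.025392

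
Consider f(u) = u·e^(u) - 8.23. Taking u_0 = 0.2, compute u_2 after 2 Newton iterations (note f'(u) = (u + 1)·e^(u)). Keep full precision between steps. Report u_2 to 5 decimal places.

4.80323

u_0 = 0.200000: f = -7.985719, f' = 1.465683 → u_1 = 0.200000 - (-7.985719)/(1.465683) = 5.648462
u_1 = 5.648462: f = 1595.111230, f' = 1887.195720 → u_2 = 5.648462 - (1595.111230)/(1887.195720) = 4.803233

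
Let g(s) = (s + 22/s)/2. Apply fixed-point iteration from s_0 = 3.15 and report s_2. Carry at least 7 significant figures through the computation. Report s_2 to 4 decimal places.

s_1 = g(3.150000) = 5.067063
s_2 = g(5.067063) = 4.704414

4.7044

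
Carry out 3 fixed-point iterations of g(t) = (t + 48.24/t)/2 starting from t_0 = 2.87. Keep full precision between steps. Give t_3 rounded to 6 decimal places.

t_1 = g(2.870000) = 9.839181
t_2 = g(9.839181) = 7.371014
t_3 = g(7.371014) = 6.957784

6.957784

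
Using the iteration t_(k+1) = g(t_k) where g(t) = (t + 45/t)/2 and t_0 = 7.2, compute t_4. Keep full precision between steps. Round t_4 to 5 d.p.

t_1 = g(7.200000) = 6.725000
t_2 = g(6.725000) = 6.708225
t_3 = g(6.708225) = 6.708204
t_4 = g(6.708204) = 6.708204

6.70820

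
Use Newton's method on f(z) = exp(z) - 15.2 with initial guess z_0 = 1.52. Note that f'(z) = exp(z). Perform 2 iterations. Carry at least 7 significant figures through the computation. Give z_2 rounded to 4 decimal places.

3.1697

z_0 = 1.520000: f = -10.627775, f' = 4.572225 → z_1 = 1.520000 - (-10.627775)/(4.572225) = 3.844421
z_1 = 3.844421: f = 31.531604, f' = 46.731604 → z_2 = 3.844421 - (31.531604)/(46.731604) = 3.169682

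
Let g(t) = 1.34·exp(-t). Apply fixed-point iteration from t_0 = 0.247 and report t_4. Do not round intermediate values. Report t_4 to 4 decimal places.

t_1 = g(0.247000) = 1.046729
t_2 = g(1.046729) = 0.470453
t_3 = g(0.470453) = 0.837124
t_4 = g(0.837124) = 0.580158

0.5802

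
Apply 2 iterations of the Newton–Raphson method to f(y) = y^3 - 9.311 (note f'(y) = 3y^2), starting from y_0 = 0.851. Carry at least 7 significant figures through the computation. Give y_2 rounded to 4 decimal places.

3.3671

y_0 = 0.851000: f = -8.694705, f' = 2.172603 → y_1 = 0.851000 - (-8.694705)/(2.172603) = 4.852976
y_1 = 4.852976: f = 104.983259, f' = 70.654127 → y_2 = 4.852976 - (104.983259)/(70.654127) = 3.367100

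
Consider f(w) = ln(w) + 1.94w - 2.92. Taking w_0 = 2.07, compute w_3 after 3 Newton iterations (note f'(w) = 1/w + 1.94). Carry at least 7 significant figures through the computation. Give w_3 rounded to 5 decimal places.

1.35033

w_0 = 2.070000: f = 1.823349, f' = 2.423092 → w_1 = 2.070000 - (1.823349)/(2.423092) = 1.317512
w_1 = 1.317512: f = -0.088283, f' = 2.699007 → w_2 = 1.317512 - (-0.088283)/(2.699007) = 1.350221
w_2 = 1.350221: f = -0.000303, f' = 2.680620 → w_3 = 1.350221 - (-0.000303)/(2.680620) = 1.350334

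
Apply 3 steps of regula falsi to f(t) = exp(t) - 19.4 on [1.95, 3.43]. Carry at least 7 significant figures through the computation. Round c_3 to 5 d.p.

False-position update: c = (a·f(b) − b·f(a))/(f(b) − f(a)); replace the endpoint whose sign matches f(c).
f(1.950000) = -12.371312, f(3.430000) = 11.476643
step 1: c = 2.717762, f(c) = -4.253621 < 0 → new bracket [2.717762, 3.430000]
step 2: c = 2.910358, f(c) = -1.036630 < 0 → new bracket [2.910358, 3.430000]
step 3: c = 2.953406, f(c) = -0.228854 < 0 → new bracket [2.953406, 3.430000]

2.95341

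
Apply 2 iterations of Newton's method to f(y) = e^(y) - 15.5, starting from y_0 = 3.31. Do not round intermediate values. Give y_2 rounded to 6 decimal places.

Newton update: y ← y − f(y)/f'(y).
f'(y) = e^(y)
y_0 = 3.310000: f = 11.885125, f' = 27.385125 → y_1 = 3.310000 - (11.885125)/(27.385125) = 2.876001
y_1 = 2.876001: f = 2.243171, f' = 17.743171 → y_2 = 2.876001 - (2.243171)/(17.743171) = 2.749576

2.749576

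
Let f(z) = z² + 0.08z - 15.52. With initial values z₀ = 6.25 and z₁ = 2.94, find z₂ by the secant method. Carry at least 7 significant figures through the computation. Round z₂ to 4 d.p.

3.6564

f(z_0) = 24.042500, f(z_1) = -6.641200
z_2 = 2.940000 - (-6.641200)·(2.940000 - 6.250000)/(-6.641200 - (24.042500)) = 3.656419; f(z_2) = -1.858090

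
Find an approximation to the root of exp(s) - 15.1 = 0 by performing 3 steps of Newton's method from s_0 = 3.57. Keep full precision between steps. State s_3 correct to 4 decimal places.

Newton update: s ← s − f(s)/f'(s).
f'(s) = exp(s)
s_0 = 3.570000: f = 20.416593, f' = 35.516593 → s_1 = 3.570000 - (20.416593)/(35.516593) = 2.995153
s_1 = 2.995153: f = 4.888426, f' = 19.988426 → s_2 = 2.995153 - (4.888426)/(19.988426) = 2.750591
s_2 = 2.750591: f = 0.551873, f' = 15.651873 → s_3 = 2.750591 - (0.551873)/(15.651873) = 2.715331

2.7153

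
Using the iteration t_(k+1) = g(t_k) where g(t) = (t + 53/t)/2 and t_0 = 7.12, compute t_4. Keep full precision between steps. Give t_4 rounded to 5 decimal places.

7.28011

t_1 = g(7.120000) = 7.281910
t_2 = g(7.281910) = 7.280110
t_3 = g(7.280110) = 7.280110
t_4 = g(7.280110) = 7.280110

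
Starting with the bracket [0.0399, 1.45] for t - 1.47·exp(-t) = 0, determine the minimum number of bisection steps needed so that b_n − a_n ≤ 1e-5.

Initial width b − a = 1.45 − 0.0399 = 1.410100.
After n steps the width is (b−a)/2^n; need (b−a)/2^n ≤ 1e-5.
So n ≥ log₂(1.410100/1e-5) = log₂(141010.0000) ≈ 17.1054.
Hence n = 18.

18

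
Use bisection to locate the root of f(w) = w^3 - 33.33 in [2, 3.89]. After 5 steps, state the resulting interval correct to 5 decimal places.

f(2.000000) = -25.330000, f(3.890000) = 25.533869 (opposite signs)
step 1: m = 2.945000, f(m) = -7.787941 < 0 → root in [2.945000, 3.890000]
step 2: m = 3.417500, f(m) = 6.584029 > 0 → root in [2.945000, 3.417500]
step 3: m = 3.181250, f(m) = -1.134632 < 0 → root in [3.181250, 3.417500]
step 4: m = 3.299375, f(m) = 2.586585 > 0 → root in [3.181250, 3.299375]
step 5: m = 3.240313, f(m) = 0.692066 > 0 → root in [3.181250, 3.240313]

[3.18125, 3.24031]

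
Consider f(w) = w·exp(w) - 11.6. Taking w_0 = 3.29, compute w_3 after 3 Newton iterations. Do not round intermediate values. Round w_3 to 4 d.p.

1.8905

Newton update: w ← w − f(w)/f'(w).
f'(w) = (w + 1)·exp(w)
w_0 = 3.290000: f = 76.713021, f' = 115.155885 → w_1 = 3.290000 - (76.713021)/(115.155885) = 2.623833
w_1 = 2.623833: f = 24.578665, f' = 49.967142 → w_2 = 2.623833 - (24.578665)/(49.967142) = 2.131937
w_2 = 2.131937: f = 6.374741, f' = 26.405921 → w_3 = 2.131937 - (6.374741)/(26.405921) = 1.890523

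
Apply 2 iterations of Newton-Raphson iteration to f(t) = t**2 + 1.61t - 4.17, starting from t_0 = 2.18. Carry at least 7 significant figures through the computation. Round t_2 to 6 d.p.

1.392376

f'(t) = 2t + 1.61
t_0 = 2.180000: f = 4.092200, f' = 5.970000 → t_1 = 2.180000 - (4.092200)/(5.970000) = 1.494539
t_1 = 1.494539: f = 0.469856, f' = 4.599079 → t_2 = 1.494539 - (0.469856)/(4.599079) = 1.392376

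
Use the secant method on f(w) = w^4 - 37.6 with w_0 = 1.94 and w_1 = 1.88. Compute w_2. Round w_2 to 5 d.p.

2.78063

Secant update: w_(k+1) = w_k − f(w_k)·(w_k − w_(k-1))/(f(w_k) − f(w_(k-1))).
f(w_0) = -23.435315, f(w_1) = -25.108017
w_2 = 1.880000 - (-25.108017)·(1.880000 - 1.940000)/(-25.108017 - (-23.435315)) = 2.780627; f(w_2) = 22.182109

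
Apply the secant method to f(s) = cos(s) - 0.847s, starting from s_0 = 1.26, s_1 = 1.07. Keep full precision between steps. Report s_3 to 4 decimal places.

0.8130

f(s_0) = -0.761403, f(s_1) = -0.426166
s_2 = 1.070000 - (-0.426166)·(1.070000 - 1.260000)/(-0.426166 - (-0.761403)) = 0.828465; f(s_2) = -0.025702
s_3 = 0.828465 - (-0.025702)·(0.828465 - 1.070000)/(-0.025702 - (-0.426166)) = 0.812963; f(s_3) = -0.001230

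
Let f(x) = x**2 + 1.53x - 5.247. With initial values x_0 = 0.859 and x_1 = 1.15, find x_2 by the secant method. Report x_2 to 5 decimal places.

1.76175

f(x_0) = -3.194849, f(x_1) = -2.165000
x_2 = 1.150000 - (-2.165000)·(1.150000 - 0.859000)/(-2.165000 - (-3.194849)) = 1.761755; f(x_2) = 0.552264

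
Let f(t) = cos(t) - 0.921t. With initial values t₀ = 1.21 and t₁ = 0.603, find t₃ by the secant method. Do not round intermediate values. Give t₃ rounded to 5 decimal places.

f(t_0) = -0.761391, f(t_1) = 0.268275
t_2 = 0.603000 - (0.268275)·(0.603000 - 1.210000)/(0.268275 - (-0.761391)) = 0.761151; f(t_2) = 0.023022
t_3 = 0.761151 - (0.023022)·(0.761151 - 0.603000)/(0.023022 - (0.268275)) = 0.775997; f(t_3) = -0.000970

0.77600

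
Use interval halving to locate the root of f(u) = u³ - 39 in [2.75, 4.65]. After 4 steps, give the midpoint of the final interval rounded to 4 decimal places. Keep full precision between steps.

3.4031

f(2.750000) = -18.203125, f(4.650000) = 61.544625 (opposite signs)
step 1: m = 3.700000, f(m) = 11.653000 > 0 → root in [2.750000, 3.700000]
step 2: m = 3.225000, f(m) = -5.457984 < 0 → root in [3.225000, 3.700000]
step 3: m = 3.462500, f(m) = 2.511588 > 0 → root in [3.225000, 3.462500]
step 4: m = 3.343750, f(m) = -1.614655 < 0 → root in [3.343750, 3.462500]
Midpoint of [3.343750, 3.462500] = 3.403125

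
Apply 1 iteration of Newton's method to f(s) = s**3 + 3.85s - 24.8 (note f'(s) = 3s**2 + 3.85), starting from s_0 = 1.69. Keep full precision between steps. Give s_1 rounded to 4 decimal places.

s_0 = 1.690000: f = -13.466691, f' = 12.418300 → s_1 = 1.690000 - (-13.466691)/(12.418300) = 2.774423

2.7744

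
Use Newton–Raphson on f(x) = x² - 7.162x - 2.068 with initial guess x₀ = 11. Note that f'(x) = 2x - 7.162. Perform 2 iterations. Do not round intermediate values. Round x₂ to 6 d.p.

7.517357

x_0 = 11.000000: f = 40.150000, f' = 14.838000 → x_1 = 11.000000 - (40.150000)/(14.838000) = 8.294110
x_1 = 8.294110: f = 7.321842, f' = 9.426219 → x_2 = 8.294110 - (7.321842)/(9.426219) = 7.517357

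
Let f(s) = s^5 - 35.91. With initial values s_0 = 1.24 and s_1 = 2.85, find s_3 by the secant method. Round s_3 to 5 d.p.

1.73012

f(s_0) = -32.978375, f(s_1) = 152.118768
s_2 = 2.850000 - (152.118768)·(2.850000 - 1.240000)/(152.118768 - (-32.978375)) = 1.526850; f(s_2) = -27.611829
s_3 = 1.526850 - (-27.611829)·(1.526850 - 2.850000)/(-27.611829 - (152.118768)) = 1.730125; f(s_3) = -20.408034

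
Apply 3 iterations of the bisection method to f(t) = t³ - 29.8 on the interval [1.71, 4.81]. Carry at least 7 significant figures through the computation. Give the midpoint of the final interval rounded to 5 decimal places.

f(1.710000) = -24.799789, f(4.810000) = 81.484641 (opposite signs)
step 1: m = 3.260000, f(m) = 4.845976 > 0 → root in [1.710000, 3.260000]
step 2: m = 2.485000, f(m) = -14.454566 < 0 → root in [2.485000, 3.260000]
step 3: m = 2.872500, f(m) = -6.098266 < 0 → root in [2.872500, 3.260000]
Midpoint of [2.872500, 3.260000] = 3.066250

3.06625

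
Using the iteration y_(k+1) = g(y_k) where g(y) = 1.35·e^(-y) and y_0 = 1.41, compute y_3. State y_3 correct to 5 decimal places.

y_1 = g(1.410000) = 0.329593
y_2 = g(0.329593) = 0.970942
y_3 = g(0.970942) = 0.511280

0.51128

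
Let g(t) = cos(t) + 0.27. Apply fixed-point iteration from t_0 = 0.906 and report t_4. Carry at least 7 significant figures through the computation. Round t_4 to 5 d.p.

0.89927

t_1 = g(0.906000) = 0.886899
t_2 = g(0.886899) = 0.901819
t_3 = g(0.901819) = 0.890184
t_4 = g(0.890184) = 0.899269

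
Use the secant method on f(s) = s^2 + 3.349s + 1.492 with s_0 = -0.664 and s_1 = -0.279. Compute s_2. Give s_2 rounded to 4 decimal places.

f(s_0) = -0.290840, f(s_1) = 0.635470
s_2 = -0.279000 - (0.635470)·(-0.279000 - -0.664000)/(0.635470 - (-0.290840)) = -0.543119; f(s_2) = -0.031927

-0.5431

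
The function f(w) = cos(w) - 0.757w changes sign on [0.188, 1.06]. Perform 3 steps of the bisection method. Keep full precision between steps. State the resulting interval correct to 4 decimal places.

f(0.188000) = 0.840064, f(1.060000) = -0.313548 (opposite signs)
step 1: m = 0.624000, f(m) = 0.339180 > 0 → root in [0.624000, 1.060000]
step 2: m = 0.842000, f(m) = 0.028578 > 0 → root in [0.842000, 1.060000]
step 3: m = 0.951000, f(m) = -0.139038 < 0 → root in [0.842000, 0.951000]

[0.8420, 0.9510]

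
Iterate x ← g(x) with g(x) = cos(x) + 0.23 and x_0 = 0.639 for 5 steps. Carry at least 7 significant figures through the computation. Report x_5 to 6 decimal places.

0.928171

x_1 = g(0.639000) = 1.032693
x_2 = g(1.032693) = 0.742509
x_3 = g(0.742509) = 0.966775
x_4 = g(0.966775) = 0.797957
x_5 = g(0.797957) = 0.928171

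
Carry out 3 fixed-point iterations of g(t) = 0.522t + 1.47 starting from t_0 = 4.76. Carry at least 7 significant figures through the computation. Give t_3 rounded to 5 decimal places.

3.31494

t_1 = g(4.760000) = 3.954720
t_2 = g(3.954720) = 3.534364
t_3 = g(3.534364) = 3.314938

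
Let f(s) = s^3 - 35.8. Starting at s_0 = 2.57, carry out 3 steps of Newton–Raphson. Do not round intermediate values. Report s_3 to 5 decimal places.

Newton update: s ← s − f(s)/f'(s).
f'(s) = 3s^2
s_0 = 2.570000: f = -18.825407, f' = 19.814700 → s_1 = 2.570000 - (-18.825407)/(19.814700) = 3.520073
s_1 = 3.520073: f = 7.816913, f' = 37.172737 → s_2 = 3.520073 - (7.816913)/(37.172737) = 3.309787
s_2 = 3.309787: f = 0.457677, f' = 32.864062 → s_3 = 3.309787 - (0.457677)/(32.864062) = 3.295860

3.29586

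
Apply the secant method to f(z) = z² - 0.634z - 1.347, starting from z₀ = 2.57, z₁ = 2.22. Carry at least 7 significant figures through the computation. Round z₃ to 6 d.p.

f(z_0) = 3.628520, f(z_1) = 2.173920
z_2 = 2.220000 - (2.173920)·(2.220000 - 2.570000)/(2.173920 - (3.628520)) = 1.696920; f(z_2) = 0.456691
z_3 = 1.696920 - (0.456691)·(1.696920 - 2.220000)/(0.456691 - (2.173920)) = 1.557809; f(z_3) = 0.092118

1.557809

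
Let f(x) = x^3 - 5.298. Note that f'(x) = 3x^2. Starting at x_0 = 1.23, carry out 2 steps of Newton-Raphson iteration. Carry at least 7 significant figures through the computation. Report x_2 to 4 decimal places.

1.7720

x_0 = 1.230000: f = -3.437133, f' = 4.538700 → x_1 = 1.230000 - (-3.437133)/(4.538700) = 1.987295
x_1 = 1.987295: f = 2.550502, f' = 11.848019 → x_2 = 1.987295 - (2.550502)/(11.848019) = 1.772026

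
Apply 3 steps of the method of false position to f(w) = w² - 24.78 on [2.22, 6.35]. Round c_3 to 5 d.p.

f(2.220000) = -19.851600, f(6.350000) = 15.542500
step 1: c = 4.536406, f(c) = -4.201020 < 0 → new bracket [4.536406, 6.350000]
step 2: c = 4.922302, f(c) = -0.550943 < 0 → new bracket [4.922302, 6.350000]
step 3: c = 4.971178, f(c) = -0.067391 < 0 → new bracket [4.971178, 6.350000]

4.97118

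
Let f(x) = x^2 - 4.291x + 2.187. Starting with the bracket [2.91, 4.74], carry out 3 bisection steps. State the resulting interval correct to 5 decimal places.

[3.59625, 3.82500]

f(2.910000) = -1.831710, f(4.740000) = 4.315260 (opposite signs)
step 1: m = 3.825000, f(m) = 0.404550 > 0 → root in [2.910000, 3.825000]
step 2: m = 3.367500, f(m) = -0.922886 < 0 → root in [3.367500, 3.825000]
step 3: m = 3.596250, f(m) = -0.311495 < 0 → root in [3.596250, 3.825000]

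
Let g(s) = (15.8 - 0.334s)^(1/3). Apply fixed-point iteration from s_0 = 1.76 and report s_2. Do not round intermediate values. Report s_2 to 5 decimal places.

s_1 = g(1.760000) = 2.477785
s_2 = g(2.477785) = 2.464700

2.46470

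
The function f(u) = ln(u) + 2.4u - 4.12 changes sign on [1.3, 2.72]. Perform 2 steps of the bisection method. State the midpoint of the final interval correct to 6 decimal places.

1.477500

f(1.300000) = -0.737636, f(2.720000) = 3.408632 (opposite signs)
step 1: m = 2.010000, f(m) = 1.402135 > 0 → root in [1.300000, 2.010000]
step 2: m = 1.655000, f(m) = 0.355801 > 0 → root in [1.300000, 1.655000]
Midpoint of [1.300000, 1.655000] = 1.477500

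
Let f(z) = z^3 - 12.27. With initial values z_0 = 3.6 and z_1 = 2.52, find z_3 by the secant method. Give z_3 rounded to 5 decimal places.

2.31346

f(z_0) = 34.386000, f(z_1) = 3.733008
z_2 = 2.520000 - (3.733008)·(2.520000 - 3.600000)/(3.733008 - (34.386000)) = 2.388475; f(z_2) = 1.355795
z_3 = 2.388475 - (1.355795)·(2.388475 - 2.520000)/(1.355795 - (3.733008)) = 2.313462; f(z_3) = 0.111890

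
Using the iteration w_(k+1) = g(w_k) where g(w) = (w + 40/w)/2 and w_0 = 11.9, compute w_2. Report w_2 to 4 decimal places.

w_1 = g(11.900000) = 7.630672
w_2 = g(7.630672) = 6.436337

6.4363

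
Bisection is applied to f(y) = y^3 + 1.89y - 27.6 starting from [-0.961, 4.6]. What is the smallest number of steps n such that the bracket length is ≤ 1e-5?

20

Initial width b − a = 4.6 − -0.961 = 5.561000.
After n steps the width is (b−a)/2^n; need (b−a)/2^n ≤ 1e-5.
So n ≥ log₂(5.561000/1e-5) = log₂(556100.0000) ≈ 19.0850.
Hence n = 20.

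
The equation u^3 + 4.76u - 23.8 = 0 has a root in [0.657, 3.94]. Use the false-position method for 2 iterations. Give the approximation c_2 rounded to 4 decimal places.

1.9824

f(0.657000) = -20.389087, f(3.940000) = 56.117384
step 1: c = 1.531924, f(c) = -12.912932 < 0 → new bracket [1.531924, 3.940000]
step 2: c = 1.982383, f(c) = -6.573401 < 0 → new bracket [1.982383, 3.940000]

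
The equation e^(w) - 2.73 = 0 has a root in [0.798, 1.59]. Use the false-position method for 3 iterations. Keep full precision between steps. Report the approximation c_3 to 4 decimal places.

f(0.798000) = -0.508906, f(1.590000) = 2.173749
step 1: c = 0.948244, f(c) = -0.148826 < 0 → new bracket [0.948244, 1.590000]
step 2: c = 0.989367, f(c) = -0.040469 < 0 → new bracket [0.989367, 1.590000]
step 3: c = 1.000345, f(c) = -0.010782 < 0 → new bracket [1.000345, 1.590000]

1.0003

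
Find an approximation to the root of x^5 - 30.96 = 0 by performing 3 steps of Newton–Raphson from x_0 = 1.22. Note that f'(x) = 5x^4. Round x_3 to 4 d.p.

Newton update: x ← x − f(x)/f'(x).
x_0 = 1.220000: f = -28.257292, f' = 11.076673 → x_1 = 1.220000 - (-28.257292)/(11.076673) = 3.771063
x_1 = 3.771063: f = 731.679029, f' = 1011.172445 → x_2 = 3.771063 - (731.679029)/(1011.172445) = 3.047468
x_2 = 3.047468: f = 231.882801, f' = 431.247782 → x_3 = 3.047468 - (231.882801)/(431.247782) = 2.509766

2.5098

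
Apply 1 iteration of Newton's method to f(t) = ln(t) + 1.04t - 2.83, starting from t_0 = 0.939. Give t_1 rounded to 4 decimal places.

1.8494

f'(t) = 1/t + 1.04
t_0 = 0.939000: f = -1.916380, f' = 2.104963 → t_1 = 0.939000 - (-1.916380)/(2.104963) = 1.849410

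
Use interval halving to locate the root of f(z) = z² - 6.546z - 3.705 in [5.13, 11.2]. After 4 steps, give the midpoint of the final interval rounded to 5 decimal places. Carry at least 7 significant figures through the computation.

f(5.130000) = -10.969080, f(11.200000) = 48.419800 (opposite signs)
step 1: m = 8.165000, f(m) = 9.514135 > 0 → root in [5.130000, 8.165000]
step 2: m = 6.647500, f(m) = -3.030279 < 0 → root in [6.647500, 8.165000]
step 3: m = 7.406250, f(m) = 2.666227 > 0 → root in [6.647500, 7.406250]
step 4: m = 7.026875, f(m) = -0.325951 < 0 → root in [7.026875, 7.406250]
Midpoint of [7.026875, 7.406250] = 7.216562

7.21656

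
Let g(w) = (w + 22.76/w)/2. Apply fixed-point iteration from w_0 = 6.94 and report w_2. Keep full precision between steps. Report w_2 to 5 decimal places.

w_1 = g(6.940000) = 5.109769
w_2 = g(5.109769) = 4.781991

4.78199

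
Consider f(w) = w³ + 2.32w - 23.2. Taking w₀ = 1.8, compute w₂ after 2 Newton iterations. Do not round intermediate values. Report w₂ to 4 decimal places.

Newton update: w ← w − f(w)/f'(w).
f'(w) = 3w² + 2.32
w_0 = 1.800000: f = -13.192000, f' = 12.040000 → w_1 = 1.800000 - (-13.192000)/(12.040000) = 2.895681
w_1 = 2.895681: f = 7.798175, f' = 27.474906 → w_2 = 2.895681 - (7.798175)/(27.474906) = 2.611852

2.6119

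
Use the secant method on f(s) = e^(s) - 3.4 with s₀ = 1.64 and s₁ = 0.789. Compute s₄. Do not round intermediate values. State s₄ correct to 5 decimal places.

1.22282

f(s_0) = 1.755170, f(s_1) = -1.198806
s_2 = 0.789000 - (-1.198806)·(0.789000 - 1.640000)/(-1.198806 - (1.755170)) = 1.134360; f(s_2) = -0.290818
s_3 = 1.134360 - (-0.290818)·(1.134360 - 0.789000)/(-0.290818 - (-1.198806)) = 1.244974; f(s_3) = 0.072846
s_4 = 1.244974 - (0.072846)·(1.244974 - 1.134360)/(0.072846 - (-0.290818)) = 1.222817; f(s_4) = -0.003257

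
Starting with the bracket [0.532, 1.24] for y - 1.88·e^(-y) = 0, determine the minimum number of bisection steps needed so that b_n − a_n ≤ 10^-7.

23

Initial width b − a = 1.24 − 0.532 = 0.708000.
After n steps the width is (b−a)/2^n; need (b−a)/2^n ≤ 10^-7.
So n ≥ log₂(0.708000/10^-7) = log₂(7080000.0000) ≈ 22.7553.
Hence n = 23.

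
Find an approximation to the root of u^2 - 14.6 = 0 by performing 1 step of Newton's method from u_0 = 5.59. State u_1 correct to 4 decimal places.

4.1009

f'(u) = 2u
u_0 = 5.590000: f = 16.648100, f' = 11.180000 → u_1 = 5.590000 - (16.648100)/(11.180000) = 4.100903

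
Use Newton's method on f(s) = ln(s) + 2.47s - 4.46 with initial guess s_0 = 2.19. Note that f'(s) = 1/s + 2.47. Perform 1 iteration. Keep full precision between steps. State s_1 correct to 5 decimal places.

1.59778

s_0 = 2.190000: f = 1.733202, f' = 2.926621 → s_1 = 2.190000 - (1.733202)/(2.926621) = 1.597781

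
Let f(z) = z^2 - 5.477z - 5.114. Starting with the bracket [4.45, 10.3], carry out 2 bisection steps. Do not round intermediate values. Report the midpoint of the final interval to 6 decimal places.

f(4.450000) = -9.684150, f(10.300000) = 44.562900 (opposite signs)
step 1: m = 7.375000, f(m) = 8.883750 > 0 → root in [4.450000, 7.375000]
step 2: m = 5.912500, f(m) = -2.539106 < 0 → root in [5.912500, 7.375000]
Midpoint of [5.912500, 7.375000] = 6.643750

6.643750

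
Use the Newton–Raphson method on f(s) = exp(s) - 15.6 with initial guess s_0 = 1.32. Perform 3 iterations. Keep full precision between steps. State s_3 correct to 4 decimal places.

Newton update: s ← s − f(s)/f'(s).
f'(s) = exp(s)
s_0 = 1.320000: f = -11.856579, f' = 3.743421 → s_1 = 1.320000 - (-11.856579)/(3.743421) = 4.487311
s_1 = 4.487311: f = 73.282095, f' = 88.882095 → s_2 = 4.487311 - (73.282095)/(88.882095) = 3.662824
s_2 = 3.662824: f = 23.371247, f' = 38.971247 → s_3 = 3.662824 - (23.371247)/(38.971247) = 3.063119

3.0631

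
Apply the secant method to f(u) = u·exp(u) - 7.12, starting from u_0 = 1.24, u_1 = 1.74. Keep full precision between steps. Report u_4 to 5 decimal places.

1.53480

f(u_0) = -2.835039, f(u_1) = 2.793378
u_2 = 1.740000 - (2.793378)·(1.740000 - 1.240000)/(2.793378 - (-2.835039)) = 1.491851; f(u_2) = -0.488256
u_3 = 1.491851 - (-0.488256)·(1.491851 - 1.740000)/(-0.488256 - (2.793378)) = 1.528771; f(u_3) = -0.068533
u_4 = 1.528771 - (-0.068533)·(1.528771 - 1.491851)/(-0.068533 - (-0.488256)) = 1.534800; f(u_4) = 0.002080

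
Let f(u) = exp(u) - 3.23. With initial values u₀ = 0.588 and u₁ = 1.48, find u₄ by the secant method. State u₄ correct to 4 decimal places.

1.1731

f(u_0) = -1.429616, f(u_1) = 1.162946
u_2 = 1.480000 - (1.162946)·(1.480000 - 0.588000)/(1.162946 - (-1.429616)) = 1.079875; f(u_2) = -0.285687
u_3 = 1.079875 - (-0.285687)·(1.079875 - 1.480000)/(-0.285687 - (1.162946)) = 1.158785; f(u_3) = -0.043941
u_4 = 1.158785 - (-0.043941)·(1.158785 - 1.079875)/(-0.043941 - (-0.285687)) = 1.173128; f(u_4) = 0.002086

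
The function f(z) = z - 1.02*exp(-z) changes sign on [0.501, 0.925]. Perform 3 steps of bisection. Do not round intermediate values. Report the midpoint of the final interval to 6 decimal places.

0.580500

f(0.501000) = -0.117043, f(0.925000) = 0.520538 (opposite signs)
step 1: m = 0.713000, f(m) = 0.213025 > 0 → root in [0.501000, 0.713000]
step 2: m = 0.607000, f(m) = 0.051117 > 0 → root in [0.501000, 0.607000]
step 3: m = 0.554000, f(m) = -0.032140 < 0 → root in [0.554000, 0.607000]
Midpoint of [0.554000, 0.607000] = 0.580500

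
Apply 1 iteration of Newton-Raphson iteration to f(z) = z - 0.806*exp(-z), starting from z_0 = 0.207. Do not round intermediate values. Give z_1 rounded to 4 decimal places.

0.4778

f'(z) = 1 + 0.806*exp(-z)
z_0 = 0.207000: f = -0.448294, f' = 1.655294 → z_1 = 0.207000 - (-0.448294)/(1.655294) = 0.477824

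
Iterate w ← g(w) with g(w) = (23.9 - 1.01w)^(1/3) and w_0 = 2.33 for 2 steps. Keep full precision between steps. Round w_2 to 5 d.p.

2.76284

w_1 = g(2.330000) = 2.782661
w_2 = g(2.782661) = 2.762839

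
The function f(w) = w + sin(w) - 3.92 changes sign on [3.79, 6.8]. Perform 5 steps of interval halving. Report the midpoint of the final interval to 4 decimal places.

4.8717

f(3.790000) = -0.733918, f(6.800000) = 3.374113 (opposite signs)
step 1: m = 5.295000, f(m) = 0.539971 > 0 → root in [3.790000, 5.295000]
step 2: m = 4.542500, f(m) = -0.363104 < 0 → root in [4.542500, 5.295000]
step 3: m = 4.918750, f(m) = 0.019967 > 0 → root in [4.542500, 4.918750]
step 4: m = 4.730625, f(m) = -0.189209 < 0 → root in [4.730625, 4.918750]
step 5: m = 4.824687, f(m) = -0.089014 < 0 → root in [4.824687, 4.918750]
Midpoint of [4.824687, 4.918750] = 4.871719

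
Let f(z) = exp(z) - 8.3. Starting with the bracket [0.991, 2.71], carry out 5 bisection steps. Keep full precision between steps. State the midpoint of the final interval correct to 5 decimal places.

2.09223

f(0.991000) = -5.606073, f(2.710000) = 6.729276 (opposite signs)
step 1: m = 1.850500, f(m) = -1.937000 < 0 → root in [1.850500, 2.710000]
step 2: m = 2.280250, f(m) = 1.479125 > 0 → root in [1.850500, 2.280250]
step 3: m = 2.065375, f(m) = -0.411745 < 0 → root in [2.065375, 2.280250]
step 4: m = 2.172813, f(m) = 0.482951 > 0 → root in [2.065375, 2.172813]
step 5: m = 2.119094, f(m) = 0.023591 > 0 → root in [2.065375, 2.119094]
Midpoint of [2.065375, 2.119094] = 2.092234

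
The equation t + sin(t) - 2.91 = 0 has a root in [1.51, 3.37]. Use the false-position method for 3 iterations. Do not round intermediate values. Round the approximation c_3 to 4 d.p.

2.0912

False-position update: c = (a·f(b) − b·f(a))/(f(b) − f(a)); replace the endpoint whose sign matches f(c).
f(1.510000) = -0.401848, f(3.370000) = 0.233573
step 1: c = 2.686285, f(c) = 0.216024 > 0 → new bracket [1.510000, 2.686285]
step 2: c = 2.275026, f(c) = 0.127136 > 0 → new bracket [1.510000, 2.275026]
step 3: c = 2.091159, f(c) = 0.048798 > 0 → new bracket [1.510000, 2.091159]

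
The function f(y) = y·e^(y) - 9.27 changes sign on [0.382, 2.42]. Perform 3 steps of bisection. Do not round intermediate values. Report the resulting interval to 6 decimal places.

[1.655750, 1.910500]

f(0.382000) = -8.710289, f(2.420000) = 17.944980 (opposite signs)
step 1: m = 1.401000, f(m) = -3.582981 < 0 → root in [1.401000, 2.420000]
step 2: m = 1.910500, f(m) = 3.638229 > 0 → root in [1.401000, 1.910500]
step 3: m = 1.655750, f(m) = -0.598827 < 0 → root in [1.655750, 1.910500]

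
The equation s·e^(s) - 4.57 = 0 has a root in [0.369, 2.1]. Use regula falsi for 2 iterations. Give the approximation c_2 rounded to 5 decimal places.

f(0.369000) = -4.036320, f(2.100000) = 12.578957
step 1: c = 0.789509, f(c) = -2.831253 < 0 → new bracket [0.789509, 2.100000]
step 2: c = 1.030280, f(c) = -1.683311 < 0 → new bracket [1.030280, 2.100000]

1.03028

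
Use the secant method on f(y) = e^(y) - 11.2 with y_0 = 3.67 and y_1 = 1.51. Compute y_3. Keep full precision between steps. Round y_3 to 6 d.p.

2.699334

Secant update: y_(k+1) = y_k − f(y_k)·(y_k − y_(k-1))/(f(y_k) − f(y_(k-1))).
f(y_0) = 28.051906, f(y_1) = -6.673269
y_2 = 1.510000 - (-6.673269)·(1.510000 - 3.670000)/(-6.673269 - (28.051906)) = 1.925095; f(y_2) = -4.344197
y_3 = 1.925095 - (-4.344197)·(1.925095 - 1.510000)/(-4.344197 - (-6.673269)) = 2.699334; f(y_3) = 3.669818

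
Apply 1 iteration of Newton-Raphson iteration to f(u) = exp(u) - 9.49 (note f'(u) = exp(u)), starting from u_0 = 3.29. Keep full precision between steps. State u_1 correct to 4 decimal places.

2.6435

u_0 = 3.290000: f = 17.352864, f' = 26.842864 → u_1 = 3.290000 - (17.352864)/(26.842864) = 2.643539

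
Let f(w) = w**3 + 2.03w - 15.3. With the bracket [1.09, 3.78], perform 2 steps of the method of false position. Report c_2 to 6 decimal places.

False-position update: c = (a·f(b) − b·f(a))/(f(b) − f(a)); replace the endpoint whose sign matches f(c).
f(1.090000) = -11.792271, f(3.780000) = 46.383552
step 1: c = 1.635264, f(c) = -7.607569 < 0 → new bracket [1.635264, 3.780000]
step 2: c = 1.937466, f(c) = -4.094128 < 0 → new bracket [1.937466, 3.780000]

1.937466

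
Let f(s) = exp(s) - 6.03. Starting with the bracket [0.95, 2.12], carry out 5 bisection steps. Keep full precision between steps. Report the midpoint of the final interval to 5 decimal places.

f(0.950000) = -3.444290, f(2.120000) = 2.301137 (opposite signs)
step 1: m = 1.535000, f(m) = -1.388674 < 0 → root in [1.535000, 2.120000]
step 2: m = 1.827500, f(m) = 0.188321 > 0 → root in [1.535000, 1.827500]
step 3: m = 1.681250, f(m) = -0.657733 < 0 → root in [1.681250, 1.827500]
step 4: m = 1.754375, f(m) = -0.250166 < 0 → root in [1.754375, 1.827500]
step 5: m = 1.790938, f(m) = -0.034930 < 0 → root in [1.790938, 1.827500]
Midpoint of [1.790938, 1.827500] = 1.809219

1.80922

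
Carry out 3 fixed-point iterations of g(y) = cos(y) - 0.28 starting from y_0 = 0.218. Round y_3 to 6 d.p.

y_1 = g(0.218000) = 0.696332
y_2 = g(0.696332) = 0.487200
y_3 = g(0.487200) = 0.603647

0.603647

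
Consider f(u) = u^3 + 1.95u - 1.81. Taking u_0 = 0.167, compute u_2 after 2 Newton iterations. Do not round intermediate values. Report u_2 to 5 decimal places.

f'(u) = 3u^2 + 1.95
u_0 = 0.167000: f = -1.479693, f' = 2.033667 → u_1 = 0.167000 - (-1.479693)/(2.033667) = 0.894598
u_1 = 0.894598: f = 0.650419, f' = 4.350918 → u_2 = 0.894598 - (0.650419)/(4.350918) = 0.745108

0.74511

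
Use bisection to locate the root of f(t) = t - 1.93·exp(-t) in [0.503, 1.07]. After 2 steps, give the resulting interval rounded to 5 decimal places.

[0.78650, 0.92825]

f(0.503000) = -0.664098, f(1.070000) = 0.407994 (opposite signs)
step 1: m = 0.786500, f(m) = -0.092492 < 0 → root in [0.786500, 1.070000]
step 2: m = 0.928250, f(m) = 0.165428 > 0 → root in [0.786500, 0.928250]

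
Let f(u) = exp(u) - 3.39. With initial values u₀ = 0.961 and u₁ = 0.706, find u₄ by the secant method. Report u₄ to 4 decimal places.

1.2200

f(u_0) = -0.775691, f(u_1) = -1.364128
u_2 = 0.706000 - (-1.364128)·(0.706000 - 0.961000)/(-1.364128 - (-0.775691)) = 1.297146; f(u_2) = 0.268840
u_3 = 1.297146 - (0.268840)·(1.297146 - 0.706000)/(0.268840 - (-1.364128)) = 1.199824; f(u_3) = -0.070467
u_4 = 1.199824 - (-0.070467)·(1.199824 - 1.297146)/(-0.070467 - (0.268840)) = 1.220036; f(u_4) = -0.002691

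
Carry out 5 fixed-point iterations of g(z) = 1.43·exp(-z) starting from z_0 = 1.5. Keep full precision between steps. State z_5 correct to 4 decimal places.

0.6037

z_1 = g(1.500000) = 0.319076
z_2 = g(0.319076) = 1.039353
z_3 = g(1.039353) = 0.505767
z_4 = g(0.505767) = 0.862351
z_5 = g(0.862351) = 0.603701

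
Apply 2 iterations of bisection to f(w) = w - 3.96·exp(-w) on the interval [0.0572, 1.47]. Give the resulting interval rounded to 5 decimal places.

[1.11680, 1.47000]

f(0.057200) = -3.682644, f(1.470000) = 0.559495 (opposite signs)
step 1: m = 0.763600, f(m) = -1.081704 < 0 → root in [0.763600, 1.470000]
step 2: m = 1.116800, f(m) = -0.179409 < 0 → root in [1.116800, 1.470000]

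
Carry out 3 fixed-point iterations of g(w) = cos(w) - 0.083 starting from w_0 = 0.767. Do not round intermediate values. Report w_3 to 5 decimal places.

w_1 = g(0.767000) = 0.636996
w_2 = g(0.636996) = 0.720886
w_3 = g(0.720886) = 0.668221

0.66822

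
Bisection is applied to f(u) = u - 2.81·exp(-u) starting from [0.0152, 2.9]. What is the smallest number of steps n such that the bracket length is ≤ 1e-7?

Initial width b − a = 2.9 − 0.0152 = 2.884800.
After n steps the width is (b−a)/2^n; need (b−a)/2^n ≤ 1e-7.
So n ≥ log₂(2.884800/1e-7) = log₂(28848000.0000) ≈ 24.7820.
Hence n = 25.

25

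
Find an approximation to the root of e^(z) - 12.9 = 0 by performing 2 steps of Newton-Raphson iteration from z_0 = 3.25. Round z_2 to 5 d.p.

2.57470

f'(z) = e^(z)
z_0 = 3.250000: f = 12.890340, f' = 25.790340 → z_1 = 3.250000 - (12.890340)/(25.790340) = 2.750187
z_1 = 2.750187: f = 2.745562, f' = 15.645562 → z_2 = 2.750187 - (2.745562)/(15.645562) = 2.574702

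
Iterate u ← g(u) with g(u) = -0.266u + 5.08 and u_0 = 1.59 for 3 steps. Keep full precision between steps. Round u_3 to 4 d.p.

4.0582

u_1 = g(1.590000) = 4.657060
u_2 = g(4.657060) = 3.841222
u_3 = g(3.841222) = 4.058235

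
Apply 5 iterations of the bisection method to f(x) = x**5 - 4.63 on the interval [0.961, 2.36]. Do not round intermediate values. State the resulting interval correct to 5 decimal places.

[1.35447, 1.39819]

f(0.961000) = -3.810372, f(2.360000) = 68.578248 (opposite signs)
step 1: m = 1.660500, f(m) = 7.993925 > 0 → root in [0.961000, 1.660500]
step 2: m = 1.310750, f(m) = -0.760995 < 0 → root in [1.310750, 1.660500]
step 3: m = 1.485625, f(m) = 2.606790 > 0 → root in [1.310750, 1.485625]
step 4: m = 1.398187, f(m) = 0.713516 > 0 → root in [1.310750, 1.398187]
step 5: m = 1.354469, f(m) = -0.071259 < 0 → root in [1.354469, 1.398187]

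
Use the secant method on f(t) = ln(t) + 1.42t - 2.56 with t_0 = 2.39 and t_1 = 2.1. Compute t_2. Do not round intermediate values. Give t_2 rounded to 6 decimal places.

f(t_0) = 1.705093, f(t_1) = 1.163937
t_2 = 2.100000 - (1.163937)·(2.100000 - 2.390000)/(1.163937 - (1.705093)) = 1.476258; f(t_2) = -0.074203

1.476258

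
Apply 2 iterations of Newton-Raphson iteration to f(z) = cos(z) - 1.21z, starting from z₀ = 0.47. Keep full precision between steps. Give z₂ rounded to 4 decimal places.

0.6553

f'(z) = -sin(z) - 1.21
z_0 = 0.470000: f = 0.322868, f' = -1.662886 → z_1 = 0.470000 - (0.322868)/(-1.662886) = 0.664161
z_1 = 0.664161: f = -0.016201, f' = -1.826399 → z_2 = 0.664161 - (-0.016201)/(-1.826399) = 0.655291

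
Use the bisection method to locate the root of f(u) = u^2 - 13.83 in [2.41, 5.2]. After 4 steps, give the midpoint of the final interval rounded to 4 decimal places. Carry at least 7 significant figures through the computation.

3.7178

f(2.410000) = -8.021900, f(5.200000) = 13.210000 (opposite signs)
step 1: m = 3.805000, f(m) = 0.648025 > 0 → root in [2.410000, 3.805000]
step 2: m = 3.107500, f(m) = -4.173444 < 0 → root in [3.107500, 3.805000]
step 3: m = 3.456250, f(m) = -1.884336 < 0 → root in [3.456250, 3.805000]
step 4: m = 3.630625, f(m) = -0.648562 < 0 → root in [3.630625, 3.805000]
Midpoint of [3.630625, 3.805000] = 3.717812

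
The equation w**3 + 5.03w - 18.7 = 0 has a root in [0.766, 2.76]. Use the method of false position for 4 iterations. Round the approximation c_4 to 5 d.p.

False-position update: c = (a·f(b) − b·f(a))/(f(b) − f(a)); replace the endpoint whose sign matches f(c).
f(0.766000) = -14.397565, f(2.760000) = 16.207376
step 1: c = 1.704043, f(c) = -5.180530 < 0 → new bracket [1.704043, 2.760000]
step 2: c = 1.959814, f(c) = -1.314737 < 0 → new bracket [1.959814, 2.760000]
step 3: c = 2.019855, f(c) = -0.299501 < 0 → new bracket [2.019855, 2.760000]
step 4: c = 2.033284, f(c) = -0.066491 < 0 → new bracket [2.033284, 2.760000]

2.03328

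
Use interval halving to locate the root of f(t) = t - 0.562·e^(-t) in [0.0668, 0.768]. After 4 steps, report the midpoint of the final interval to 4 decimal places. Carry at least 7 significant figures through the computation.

f(0.066800) = -0.458885, f(0.768000) = 0.507266 (opposite signs)
step 1: m = 0.417400, f(m) = 0.047178 > 0 → root in [0.066800, 0.417400]
step 2: m = 0.242100, f(m) = -0.199057 < 0 → root in [0.242100, 0.417400]
step 3: m = 0.329750, f(m) = -0.074386 < 0 → root in [0.329750, 0.417400]
step 4: m = 0.373575, f(m) = -0.013232 < 0 → root in [0.373575, 0.417400]
Midpoint of [0.373575, 0.417400] = 0.395487

0.3955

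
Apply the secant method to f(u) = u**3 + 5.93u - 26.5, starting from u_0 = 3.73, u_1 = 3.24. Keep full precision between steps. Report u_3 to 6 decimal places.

Secant update: u_(k+1) = u_k − f(u_k)·(u_k − u_(k-1))/(f(u_k) − f(u_(k-1))).
f(u_0) = 47.514017, f(u_1) = 26.725424
u_2 = 3.240000 - (26.725424)·(3.240000 - 3.730000)/(26.725424 - (47.514017)) = 2.610065; f(u_2) = 6.758601
u_3 = 2.610065 - (6.758601)·(2.610065 - 3.240000)/(6.758601 - (26.725424)) = 2.396838; f(u_3) = 1.482673

2.396838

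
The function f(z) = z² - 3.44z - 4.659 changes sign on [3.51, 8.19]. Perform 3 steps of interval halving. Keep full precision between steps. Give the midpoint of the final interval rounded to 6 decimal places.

4.387500

f(3.510000) = -4.413300, f(8.190000) = 34.243500 (opposite signs)
step 1: m = 5.850000, f(m) = 9.439500 > 0 → root in [3.510000, 5.850000]
step 2: m = 4.680000, f(m) = 1.144200 > 0 → root in [3.510000, 4.680000]
step 3: m = 4.095000, f(m) = -1.976775 < 0 → root in [4.095000, 4.680000]
Midpoint of [4.095000, 4.680000] = 4.387500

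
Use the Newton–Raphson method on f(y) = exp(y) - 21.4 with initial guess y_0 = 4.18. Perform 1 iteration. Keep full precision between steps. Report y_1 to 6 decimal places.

f'(y) = exp(y)
y_0 = 4.180000: f = 43.965853, f' = 65.365853 → y_1 = 4.180000 - (43.965853)/(65.365853) = 3.507388

3.507388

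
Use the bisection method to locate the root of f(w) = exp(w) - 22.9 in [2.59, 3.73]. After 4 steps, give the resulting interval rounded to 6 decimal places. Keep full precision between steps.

f(2.590000) = -9.570228, f(3.730000) = 18.779108 (opposite signs)
step 1: m = 3.160000, f(m) = 0.670596 > 0 → root in [2.590000, 3.160000]
step 2: m = 2.875000, f(m) = -5.174576 < 0 → root in [2.875000, 3.160000]
step 3: m = 3.017500, f(m) = -2.459873 < 0 → root in [3.017500, 3.160000]
step 4: m = 3.088750, f(m) = -0.950376 < 0 → root in [3.088750, 3.160000]

[3.088750, 3.160000]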